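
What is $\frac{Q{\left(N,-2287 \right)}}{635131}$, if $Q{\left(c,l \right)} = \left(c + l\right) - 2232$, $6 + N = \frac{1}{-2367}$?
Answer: $- \frac{261236}{36667197} \approx -0.0071245$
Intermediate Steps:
$N = - \frac{14203}{2367}$ ($N = -6 + \frac{1}{-2367} = -6 - \frac{1}{2367} = - \frac{14203}{2367} \approx -6.0004$)
$Q{\left(c,l \right)} = -2232 + c + l$
$\frac{Q{\left(N,-2287 \right)}}{635131} = \frac{-2232 - \frac{14203}{2367} - 2287}{635131} = \left(- \frac{10710676}{2367}\right) \frac{1}{635131} = - \frac{261236}{36667197}$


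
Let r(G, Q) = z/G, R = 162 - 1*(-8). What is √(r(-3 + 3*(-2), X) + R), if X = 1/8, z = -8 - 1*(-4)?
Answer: √1534/3 ≈ 13.055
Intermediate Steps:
R = 170 (R = 162 + 8 = 170)
z = -4 (z = -8 + 4 = -4)
X = ⅛ ≈ 0.12500
r(G, Q) = -4/G
√(r(-3 + 3*(-2), X) + R) = √(-4/(-3 + 3*(-2)) + 170) = √(-4/(-3 - 6) + 170) = √(-4/(-9) + 170) = √(-4*(-⅑) + 170) = √(4/9 + 170) = √(1534/9) = √1534/3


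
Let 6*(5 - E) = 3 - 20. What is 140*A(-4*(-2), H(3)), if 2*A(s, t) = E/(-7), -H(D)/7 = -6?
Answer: -235/3 ≈ -78.333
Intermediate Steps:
E = 47/6 (E = 5 - (3 - 20)/6 = 5 - ⅙*(-17) = 5 + 17/6 = 47/6 ≈ 7.8333)
H(D) = 42 (H(D) = -7*(-6) = 42)
A(s, t) = -47/84 (A(s, t) = ((47/6)/(-7))/2 = ((47/6)*(-⅐))/2 = (½)*(-47/42) = -47/84)
140*A(-4*(-2), H(3)) = 140*(-47/84) = -235/3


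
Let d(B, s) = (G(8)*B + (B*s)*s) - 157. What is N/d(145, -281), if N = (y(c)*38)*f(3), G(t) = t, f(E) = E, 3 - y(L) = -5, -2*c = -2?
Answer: 228/2862587 ≈ 7.9648e-5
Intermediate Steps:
c = 1 (c = -½*(-2) = 1)
y(L) = 8 (y(L) = 3 - 1*(-5) = 3 + 5 = 8)
N = 912 (N = (8*38)*3 = 304*3 = 912)
d(B, s) = -157 + 8*B + B*s² (d(B, s) = (8*B + (B*s)*s) - 157 = (8*B + B*s²) - 157 = -157 + 8*B + B*s²)
N/d(145, -281) = 912/(-157 + 8*145 + 145*(-281)²) = 912/(-157 + 1160 + 145*78961) = 912/(-157 + 1160 + 11449345) = 912/11450348 = 912*(1/11450348) = 228/2862587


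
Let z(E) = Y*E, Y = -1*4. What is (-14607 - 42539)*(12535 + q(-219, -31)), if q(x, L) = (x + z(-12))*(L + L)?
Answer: -1322187002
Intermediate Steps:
Y = -4
z(E) = -4*E
q(x, L) = 2*L*(48 + x) (q(x, L) = (x - 4*(-12))*(L + L) = (x + 48)*(2*L) = (48 + x)*(2*L) = 2*L*(48 + x))
(-14607 - 42539)*(12535 + q(-219, -31)) = (-14607 - 42539)*(12535 + 2*(-31)*(48 - 219)) = -57146*(12535 + 2*(-31)*(-171)) = -57146*(12535 + 10602) = -57146*23137 = -1322187002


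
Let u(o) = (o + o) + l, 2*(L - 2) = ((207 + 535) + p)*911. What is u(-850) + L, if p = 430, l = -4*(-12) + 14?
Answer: 532210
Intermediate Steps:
l = 62 (l = 48 + 14 = 62)
L = 533848 (L = 2 + (((207 + 535) + 430)*911)/2 = 2 + ((742 + 430)*911)/2 = 2 + (1172*911)/2 = 2 + (1/2)*1067692 = 2 + 533846 = 533848)
u(o) = 62 + 2*o (u(o) = (o + o) + 62 = 2*o + 62 = 62 + 2*o)
u(-850) + L = (62 + 2*(-850)) + 533848 = (62 - 1700) + 533848 = -1638 + 533848 = 532210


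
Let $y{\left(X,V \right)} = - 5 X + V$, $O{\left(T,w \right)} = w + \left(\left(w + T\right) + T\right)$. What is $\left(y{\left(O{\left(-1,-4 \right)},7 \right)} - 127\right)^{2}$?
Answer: $4900$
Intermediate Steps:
$O{\left(T,w \right)} = 2 T + 2 w$ ($O{\left(T,w \right)} = w + \left(\left(T + w\right) + T\right) = w + \left(w + 2 T\right) = 2 T + 2 w$)
$y{\left(X,V \right)} = V - 5 X$
$\left(y{\left(O{\left(-1,-4 \right)},7 \right)} - 127\right)^{2} = \left(\left(7 - 5 \left(2 \left(-1\right) + 2 \left(-4\right)\right)\right) - 127\right)^{2} = \left(\left(7 - 5 \left(-2 - 8\right)\right) - 127\right)^{2} = \left(\left(7 - -50\right) - 127\right)^{2} = \left(\left(7 + 50\right) - 127\right)^{2} = \left(57 - 127\right)^{2} = \left(-70\right)^{2} = 4900$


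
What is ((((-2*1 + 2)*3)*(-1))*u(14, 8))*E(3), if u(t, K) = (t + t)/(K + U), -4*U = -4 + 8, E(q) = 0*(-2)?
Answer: 0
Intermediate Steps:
E(q) = 0
U = -1 (U = -(-4 + 8)/4 = -¼*4 = -1)
u(t, K) = 2*t/(-1 + K) (u(t, K) = (t + t)/(K - 1) = (2*t)/(-1 + K) = 2*t/(-1 + K))
((((-2*1 + 2)*3)*(-1))*u(14, 8))*E(3) = ((((-2*1 + 2)*3)*(-1))*(2*14/(-1 + 8)))*0 = ((((-2 + 2)*3)*(-1))*(2*14/7))*0 = (((0*3)*(-1))*(2*14*(⅐)))*0 = ((0*(-1))*4)*0 = (0*4)*0 = 0*0 = 0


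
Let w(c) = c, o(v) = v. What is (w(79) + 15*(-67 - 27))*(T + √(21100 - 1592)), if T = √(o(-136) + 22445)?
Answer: -2662*√4877 - 1331*√22309 ≈ -3.8470e+5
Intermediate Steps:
T = √22309 (T = √(-136 + 22445) = √22309 ≈ 149.36)
(w(79) + 15*(-67 - 27))*(T + √(21100 - 1592)) = (79 + 15*(-67 - 27))*(√22309 + √(21100 - 1592)) = (79 + 15*(-94))*(√22309 + √19508) = (79 - 1410)*(√22309 + 2*√4877) = -1331*(√22309 + 2*√4877) = -2662*√4877 - 1331*√22309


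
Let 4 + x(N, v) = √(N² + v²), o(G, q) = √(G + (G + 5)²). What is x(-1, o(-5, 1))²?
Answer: 12 - 16*I ≈ 12.0 - 16.0*I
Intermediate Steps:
o(G, q) = √(G + (5 + G)²)
x(N, v) = -4 + √(N² + v²)
x(-1, o(-5, 1))² = (-4 + √((-1)² + (√(-5 + (5 - 5)²))²))² = (-4 + √(1 + (√(-5 + 0²))²))² = (-4 + √(1 + (√(-5 + 0))²))² = (-4 + √(1 + (√(-5))²))² = (-4 + √(1 + (I*√5)²))² = (-4 + √(1 - 5))² = (-4 + √(-4))² = (-4 + 2*I)²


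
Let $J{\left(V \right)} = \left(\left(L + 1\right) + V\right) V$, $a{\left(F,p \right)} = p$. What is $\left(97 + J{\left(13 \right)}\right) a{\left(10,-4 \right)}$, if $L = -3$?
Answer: $-960$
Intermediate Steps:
$J{\left(V \right)} = V \left(-2 + V\right)$ ($J{\left(V \right)} = \left(\left(-3 + 1\right) + V\right) V = \left(-2 + V\right) V = V \left(-2 + V\right)$)
$\left(97 + J{\left(13 \right)}\right) a{\left(10,-4 \right)} = \left(97 + 13 \left(-2 + 13\right)\right) \left(-4\right) = \left(97 + 13 \cdot 11\right) \left(-4\right) = \left(97 + 143\right) \left(-4\right) = 240 \left(-4\right) = -960$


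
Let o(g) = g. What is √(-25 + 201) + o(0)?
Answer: 4*√11 ≈ 13.266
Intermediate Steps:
√(-25 + 201) + o(0) = √(-25 + 201) + 0 = √176 + 0 = 4*√11 + 0 = 4*√11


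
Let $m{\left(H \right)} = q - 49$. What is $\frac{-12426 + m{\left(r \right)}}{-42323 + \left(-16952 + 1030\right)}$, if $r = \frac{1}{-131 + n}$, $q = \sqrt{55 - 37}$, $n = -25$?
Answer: $\frac{2495}{11649} - \frac{\sqrt{2}}{19415} \approx 0.21411$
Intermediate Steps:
$q = 3 \sqrt{2}$ ($q = \sqrt{18} = 3 \sqrt{2} \approx 4.2426$)
$r = - \frac{1}{156}$ ($r = \frac{1}{-131 - 25} = \frac{1}{-156} = - \frac{1}{156} \approx -0.0064103$)
$m{\left(H \right)} = -49 + 3 \sqrt{2}$ ($m{\left(H \right)} = 3 \sqrt{2} - 49 = -49 + 3 \sqrt{2}$)
$\frac{-12426 + m{\left(r \right)}}{-42323 + \left(-16952 + 1030\right)} = \frac{-12426 - \left(49 - 3 \sqrt{2}\right)}{-42323 + \left(-16952 + 1030\right)} = \frac{-12475 + 3 \sqrt{2}}{-42323 - 15922} = \frac{-12475 + 3 \sqrt{2}}{-58245} = \left(-12475 + 3 \sqrt{2}\right) \left(- \frac{1}{58245}\right) = \frac{2495}{11649} - \frac{\sqrt{2}}{19415}$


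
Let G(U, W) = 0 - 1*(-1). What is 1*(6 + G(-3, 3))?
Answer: 7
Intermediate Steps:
G(U, W) = 1 (G(U, W) = 0 + 1 = 1)
1*(6 + G(-3, 3)) = 1*(6 + 1) = 1*7 = 7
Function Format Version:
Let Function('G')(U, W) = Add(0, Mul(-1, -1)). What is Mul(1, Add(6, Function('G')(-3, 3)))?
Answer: 7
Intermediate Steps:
Function('G')(U, W) = 1 (Function('G')(U, W) = Add(0, 1) = 1)
Mul(1, Add(6, Function('G')(-3, 3))) = Mul(1, Add(6, 1)) = Mul(1, 7) = 7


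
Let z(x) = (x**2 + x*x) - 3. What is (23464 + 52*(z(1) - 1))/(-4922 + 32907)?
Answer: 4672/5597 ≈ 0.83473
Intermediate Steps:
z(x) = -3 + 2*x**2 (z(x) = (x**2 + x**2) - 3 = 2*x**2 - 3 = -3 + 2*x**2)
(23464 + 52*(z(1) - 1))/(-4922 + 32907) = (23464 + 52*((-3 + 2*1**2) - 1))/(-4922 + 32907) = (23464 + 52*((-3 + 2*1) - 1))/27985 = (23464 + 52*((-3 + 2) - 1))*(1/27985) = (23464 + 52*(-1 - 1))*(1/27985) = (23464 + 52*(-2))*(1/27985) = (23464 - 104)*(1/27985) = 23360*(1/27985) = 4672/5597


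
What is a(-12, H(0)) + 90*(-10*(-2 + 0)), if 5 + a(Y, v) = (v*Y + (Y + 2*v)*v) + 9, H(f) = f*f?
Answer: 1804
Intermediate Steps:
H(f) = f²
a(Y, v) = 4 + Y*v + v*(Y + 2*v) (a(Y, v) = -5 + ((v*Y + (Y + 2*v)*v) + 9) = -5 + ((Y*v + v*(Y + 2*v)) + 9) = -5 + (9 + Y*v + v*(Y + 2*v)) = 4 + Y*v + v*(Y + 2*v))
a(-12, H(0)) + 90*(-10*(-2 + 0)) = (4 + 2*(0²)² + 2*(-12)*0²) + 90*(-10*(-2 + 0)) = (4 + 2*0² + 2*(-12)*0) + 90*(-10*(-2)) = (4 + 2*0 + 0) + 90*(-5*(-4)) = (4 + 0 + 0) + 90*20 = 4 + 1800 = 1804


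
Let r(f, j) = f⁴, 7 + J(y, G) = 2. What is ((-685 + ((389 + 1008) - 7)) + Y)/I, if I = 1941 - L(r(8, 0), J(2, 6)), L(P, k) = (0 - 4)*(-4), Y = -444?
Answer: 261/1925 ≈ 0.13558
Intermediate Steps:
J(y, G) = -5 (J(y, G) = -7 + 2 = -5)
L(P, k) = 16 (L(P, k) = -4*(-4) = 16)
I = 1925 (I = 1941 - 1*16 = 1941 - 16 = 1925)
((-685 + ((389 + 1008) - 7)) + Y)/I = ((-685 + ((389 + 1008) - 7)) - 444)/1925 = ((-685 + (1397 - 7)) - 444)*(1/1925) = ((-685 + 1390) - 444)*(1/1925) = (705 - 444)*(1/1925) = 261*(1/1925) = 261/1925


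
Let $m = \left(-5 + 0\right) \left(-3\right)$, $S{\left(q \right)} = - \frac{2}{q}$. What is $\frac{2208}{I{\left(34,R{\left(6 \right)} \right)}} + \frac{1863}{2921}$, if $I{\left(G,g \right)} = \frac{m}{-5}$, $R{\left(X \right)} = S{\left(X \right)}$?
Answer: $- \frac{93391}{127} \approx -735.36$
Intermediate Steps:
$R{\left(X \right)} = - \frac{2}{X}$
$m = 15$ ($m = \left(-5\right) \left(-3\right) = 15$)
$I{\left(G,g \right)} = -3$ ($I{\left(G,g \right)} = \frac{15}{-5} = 15 \left(- \frac{1}{5}\right) = -3$)
$\frac{2208}{I{\left(34,R{\left(6 \right)} \right)}} + \frac{1863}{2921} = \frac{2208}{-3} + \frac{1863}{2921} = 2208 \left(- \frac{1}{3}\right) + 1863 \cdot \frac{1}{2921} = -736 + \frac{81}{127} = - \frac{93391}{127}$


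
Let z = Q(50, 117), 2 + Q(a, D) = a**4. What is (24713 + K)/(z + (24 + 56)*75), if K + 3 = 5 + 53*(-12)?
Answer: 24079/6255998 ≈ 0.0038489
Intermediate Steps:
Q(a, D) = -2 + a**4
z = 6249998 (z = -2 + 50**4 = -2 + 6250000 = 6249998)
K = -634 (K = -3 + (5 + 53*(-12)) = -3 + (5 - 636) = -3 - 631 = -634)
(24713 + K)/(z + (24 + 56)*75) = (24713 - 634)/(6249998 + (24 + 56)*75) = 24079/(6249998 + 80*75) = 24079/(6249998 + 6000) = 24079/6255998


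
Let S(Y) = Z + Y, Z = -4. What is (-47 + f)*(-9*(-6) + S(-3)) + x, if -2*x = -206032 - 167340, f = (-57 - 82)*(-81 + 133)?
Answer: -155239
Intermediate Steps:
S(Y) = -4 + Y
f = -7228 (f = -139*52 = -7228)
x = 186686 (x = -(-206032 - 167340)/2 = -1/2*(-373372) = 186686)
(-47 + f)*(-9*(-6) + S(-3)) + x = (-47 - 7228)*(-9*(-6) + (-4 - 3)) + 186686 = -7275*(54 - 7) + 186686 = -7275*47 + 186686 = -341925 + 186686 = -155239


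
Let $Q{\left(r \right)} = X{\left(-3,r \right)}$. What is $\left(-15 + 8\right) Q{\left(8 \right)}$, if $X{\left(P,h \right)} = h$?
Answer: $-56$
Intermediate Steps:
$Q{\left(r \right)} = r$
$\left(-15 + 8\right) Q{\left(8 \right)} = \left(-15 + 8\right) 8 = \left(-7\right) 8 = -56$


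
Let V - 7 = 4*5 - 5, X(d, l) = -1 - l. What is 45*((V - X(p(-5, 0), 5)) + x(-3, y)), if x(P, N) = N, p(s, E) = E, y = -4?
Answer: 1080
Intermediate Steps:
V = 22 (V = 7 + (4*5 - 5) = 7 + (20 - 5) = 7 + 15 = 22)
45*((V - X(p(-5, 0), 5)) + x(-3, y)) = 45*((22 - (-1 - 1*5)) - 4) = 45*((22 - (-1 - 5)) - 4) = 45*((22 - 1*(-6)) - 4) = 45*((22 + 6) - 4) = 45*(28 - 4) = 45*24 = 1080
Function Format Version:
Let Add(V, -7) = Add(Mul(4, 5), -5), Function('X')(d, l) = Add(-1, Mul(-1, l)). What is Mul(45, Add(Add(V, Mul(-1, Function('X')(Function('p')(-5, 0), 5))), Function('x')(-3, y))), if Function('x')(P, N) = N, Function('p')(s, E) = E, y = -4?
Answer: 1080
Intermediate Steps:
V = 22 (V = Add(7, Add(Mul(4, 5), -5)) = Add(7, Add(20, -5)) = Add(7, 15) = 22)
Mul(45, Add(Add(V, Mul(-1, Function('X')(Function('p')(-5, 0), 5))), Function('x')(-3, y))) = Mul(45, Add(Add(22, Mul(-1, Add(-1, Mul(-1, 5)))), -4)) = Mul(45, Add(Add(22, Mul(-1, Add(-1, -5))), -4)) = Mul(45, Add(Add(22, Mul(-1, -6)), -4)) = Mul(45, Add(Add(22, 6), -4)) = Mul(45, Add(28, -4)) = Mul(45, 24) = 1080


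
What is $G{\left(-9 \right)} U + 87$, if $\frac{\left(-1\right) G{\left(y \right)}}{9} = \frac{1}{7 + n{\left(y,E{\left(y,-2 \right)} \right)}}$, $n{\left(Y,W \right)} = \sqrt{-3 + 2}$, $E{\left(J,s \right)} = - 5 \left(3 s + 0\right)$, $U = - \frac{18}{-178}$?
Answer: $\frac{386583}{4450} + \frac{81 i}{4450} \approx 86.873 + 0.018202 i$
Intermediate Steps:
$U = \frac{9}{89}$ ($U = \left(-18\right) \left(- \frac{1}{178}\right) = \frac{9}{89} \approx 0.10112$)
$E{\left(J,s \right)} = - 15 s$ ($E{\left(J,s \right)} = - 5 \cdot 3 s = - 15 s$)
$n{\left(Y,W \right)} = i$ ($n{\left(Y,W \right)} = \sqrt{-1} = i$)
$G{\left(y \right)} = - \frac{9 \left(7 - i\right)}{50}$ ($G{\left(y \right)} = - \frac{9}{7 + i} = - 9 \frac{7 - i}{50} = - \frac{9 \left(7 - i\right)}{50}$)
$G{\left(-9 \right)} U + 87 = \left(- \frac{63}{50} + \frac{9 i}{50}\right) \frac{9}{89} + 87 = \left(- \frac{567}{4450} + \frac{81 i}{4450}\right) + 87 = \frac{386583}{4450} + \frac{81 i}{4450}$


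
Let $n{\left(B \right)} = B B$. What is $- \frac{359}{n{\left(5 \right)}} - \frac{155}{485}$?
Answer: $- \frac{35598}{2425} \approx -14.68$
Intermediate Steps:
$n{\left(B \right)} = B^{2}$
$- \frac{359}{n{\left(5 \right)}} - \frac{155}{485} = - \frac{359}{5^{2}} - \frac{155}{485} = - \frac{359}{25} - \frac{31}{97} = - \frac{35598}{2425}$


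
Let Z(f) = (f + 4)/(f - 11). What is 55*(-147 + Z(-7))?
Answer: -48455/6 ≈ -8075.8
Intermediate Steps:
Z(f) = (4 + f)/(-11 + f)
55*(-147 + Z(-7)) = 55*(-147 + (4 - 7)/(-11 - 7)) = 55*(-147 - 3/(-18)) = 55*(-147 - 1/18*(-3)) = 55*(-147 + ⅙) = 55*(-881/6) = -48455/6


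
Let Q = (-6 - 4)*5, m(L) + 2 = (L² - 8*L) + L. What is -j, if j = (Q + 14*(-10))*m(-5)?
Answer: 11020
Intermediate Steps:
m(L) = -2 + L² - 7*L (m(L) = -2 + ((L² - 8*L) + L) = -2 + (L² - 7*L) = -2 + L² - 7*L)
Q = -50 (Q = -10*5 = -50)
j = -11020 (j = (-50 + 14*(-10))*(-2 + (-5)² - 7*(-5)) = (-50 - 140)*(-2 + 25 + 35) = -190*58 = -11020)
-j = -1*(-11020) = 11020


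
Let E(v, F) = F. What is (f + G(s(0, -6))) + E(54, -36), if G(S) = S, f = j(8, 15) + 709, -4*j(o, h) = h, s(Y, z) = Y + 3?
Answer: 2689/4 ≈ 672.25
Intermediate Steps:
s(Y, z) = 3 + Y
j(o, h) = -h/4
f = 2821/4 (f = -¼*15 + 709 = -15/4 + 709 = 2821/4 ≈ 705.25)
(f + G(s(0, -6))) + E(54, -36) = (2821/4 + (3 + 0)) - 36 = (2821/4 + 3) - 36 = 2833/4 - 36 = 2689/4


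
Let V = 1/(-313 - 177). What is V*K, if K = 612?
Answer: -306/245 ≈ -1.2490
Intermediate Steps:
V = -1/490 (V = 1/(-490) = -1/490 ≈ -0.0020408)
V*K = -1/490*612 = -306/245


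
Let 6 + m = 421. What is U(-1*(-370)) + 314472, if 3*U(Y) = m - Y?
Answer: 314487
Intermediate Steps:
m = 415 (m = -6 + 421 = 415)
U(Y) = 415/3 - Y/3 (U(Y) = (415 - Y)/3 = 415/3 - Y/3)
U(-1*(-370)) + 314472 = (415/3 - (-1)*(-370)/3) + 314472 = (415/3 - ⅓*370) + 314472 = (415/3 - 370/3) + 314472 = 15 + 314472 = 314487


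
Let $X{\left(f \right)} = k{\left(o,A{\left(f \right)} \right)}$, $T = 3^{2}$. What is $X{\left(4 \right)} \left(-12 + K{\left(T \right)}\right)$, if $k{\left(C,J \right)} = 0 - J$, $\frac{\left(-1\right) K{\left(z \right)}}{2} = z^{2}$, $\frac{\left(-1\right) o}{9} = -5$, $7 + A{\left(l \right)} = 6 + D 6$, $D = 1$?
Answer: $870$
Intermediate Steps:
$A{\left(l \right)} = 5$ ($A{\left(l \right)} = -7 + \left(6 + 1 \cdot 6\right) = -7 + \left(6 + 6\right) = -7 + 12 = 5$)
$o = 45$ ($o = \left(-9\right) \left(-5\right) = 45$)
$T = 9$
$K{\left(z \right)} = - 2 z^{2}$
$k{\left(C,J \right)} = - J$
$X{\left(f \right)} = -5$ ($X{\left(f \right)} = \left(-1\right) 5 = -5$)
$X{\left(4 \right)} \left(-12 + K{\left(T \right)}\right) = - 5 \left(-12 - 2 \cdot 9^{2}\right) = - 5 \left(-12 - 162\right) = \left(-5\right) \left(-174\right) = 870$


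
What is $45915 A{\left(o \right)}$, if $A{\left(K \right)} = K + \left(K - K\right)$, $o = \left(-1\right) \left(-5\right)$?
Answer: $229575$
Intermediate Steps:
$o = 5$
$A{\left(K \right)} = K$ ($A{\left(K \right)} = K + 0 = K$)
$45915 A{\left(o \right)} = 45915 \cdot 5 = 229575$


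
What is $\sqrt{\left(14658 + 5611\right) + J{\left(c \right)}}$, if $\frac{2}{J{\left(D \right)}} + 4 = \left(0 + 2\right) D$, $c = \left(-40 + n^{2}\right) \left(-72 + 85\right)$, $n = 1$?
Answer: $\frac{2 \sqrt{1312828070}}{509} \approx 142.37$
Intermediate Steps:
$c = -507$ ($c = \left(-40 + 1^{2}\right) \left(-72 + 85\right) = \left(-40 + 1\right) 13 = \left(-39\right) 13 = -507$)
$J{\left(D \right)} = \frac{2}{-4 + 2 D}$ ($J{\left(D \right)} = \frac{2}{-4 + \left(0 + 2\right) D} = \frac{2}{-4 + 2 D}$)
$\sqrt{\left(14658 + 5611\right) + J{\left(c \right)}} = \sqrt{\left(14658 + 5611\right) + \frac{1}{-2 - 507}} = \sqrt{20269 + \frac{1}{-509}} = \sqrt{20269 - \frac{1}{509}} = \sqrt{\frac{10316920}{509}} = \frac{2 \sqrt{1312828070}}{509}$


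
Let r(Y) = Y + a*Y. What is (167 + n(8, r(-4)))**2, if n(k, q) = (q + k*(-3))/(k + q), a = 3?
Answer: 29584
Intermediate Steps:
r(Y) = 4*Y (r(Y) = Y + 3*Y = 4*Y)
n(k, q) = (q - 3*k)/(k + q)
(167 + n(8, r(-4)))**2 = (167 + (4*(-4) - 3*8)/(8 + 4*(-4)))**2 = (167 + (-16 - 24)/(8 - 16))**2 = (167 - 40/(-8))**2 = (167 - 1/8*(-40))**2 = (167 + 5)**2 = 172**2 = 29584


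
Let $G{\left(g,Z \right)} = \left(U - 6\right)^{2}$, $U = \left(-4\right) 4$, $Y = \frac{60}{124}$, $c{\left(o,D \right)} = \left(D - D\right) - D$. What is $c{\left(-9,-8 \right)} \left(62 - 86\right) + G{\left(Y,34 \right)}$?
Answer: $292$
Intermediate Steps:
$c{\left(o,D \right)} = - D$ ($c{\left(o,D \right)} = 0 - D = - D$)
$Y = \frac{15}{31}$ ($Y = 60 \cdot \frac{1}{124} = \frac{15}{31} \approx 0.48387$)
$U = -16$
$G{\left(g,Z \right)} = 484$ ($G{\left(g,Z \right)} = \left(-16 - 6\right)^{2} = \left(-22\right)^{2} = 484$)
$c{\left(-9,-8 \right)} \left(62 - 86\right) + G{\left(Y,34 \right)} = \left(-1\right) \left(-8\right) \left(62 - 86\right) + 484 = 8 \left(-24\right) + 484 = -192 + 484 = 292$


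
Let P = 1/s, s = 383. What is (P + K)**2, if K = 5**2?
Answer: 91699776/146689 ≈ 625.13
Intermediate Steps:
K = 25
P = 1/383 ≈ 0.0026110
(P + K)**2 = (1/383 + 25)**2 = (9576/383)**2 = 91699776/146689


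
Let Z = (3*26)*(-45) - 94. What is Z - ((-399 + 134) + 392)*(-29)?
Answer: 79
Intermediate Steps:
Z = -3604 (Z = 78*(-45) - 94 = -3510 - 94 = -3604)
Z - ((-399 + 134) + 392)*(-29) = -3604 - ((-399 + 134) + 392)*(-29) = -3604 - (-265 + 392)*(-29) = -3604 - 127*(-29) = -3604 - 1*(-3683) = -3604 + 3683 = 79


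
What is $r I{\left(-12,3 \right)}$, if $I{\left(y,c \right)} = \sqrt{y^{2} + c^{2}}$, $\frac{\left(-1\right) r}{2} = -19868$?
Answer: $119208 \sqrt{17} \approx 4.9151 \cdot 10^{5}$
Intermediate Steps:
$r = 39736$ ($r = \left(-2\right) \left(-19868\right) = 39736$)
$I{\left(y,c \right)} = \sqrt{c^{2} + y^{2}}$
$r I{\left(-12,3 \right)} = 39736 \sqrt{3^{2} + \left(-12\right)^{2}} = 39736 \sqrt{9 + 144} = 39736 \sqrt{153} = 39736 \cdot 3 \sqrt{17} = 119208 \sqrt{17}$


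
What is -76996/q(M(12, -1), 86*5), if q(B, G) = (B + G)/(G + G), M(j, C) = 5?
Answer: -13243312/87 ≈ -1.5222e+5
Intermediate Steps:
q(B, G) = (B + G)/(2*G) (q(B, G) = (B + G)/((2*G)) = (B + G)*(1/(2*G)) = (B + G)/(2*G))
-76996/q(M(12, -1), 86*5) = -76996*860/(5 + 86*5) = -76996*860/(5 + 430) = -76996/((½)*(1/430)*435) = -76996/87/172 = -76996*172/87 = -13243312/87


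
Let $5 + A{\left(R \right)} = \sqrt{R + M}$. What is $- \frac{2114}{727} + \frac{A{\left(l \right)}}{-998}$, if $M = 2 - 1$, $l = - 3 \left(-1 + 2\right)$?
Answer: $- \frac{2106137}{725546} - \frac{i \sqrt{2}}{998} \approx -2.9028 - 0.001417 i$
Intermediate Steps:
$l = -3$ ($l = \left(-3\right) 1 = -3$)
$M = 1$
$A{\left(R \right)} = -5 + \sqrt{1 + R}$ ($A{\left(R \right)} = -5 + \sqrt{R + 1} = -5 + \sqrt{1 + R}$)
$- \frac{2114}{727} + \frac{A{\left(l \right)}}{-998} = - \frac{2114}{727} + \frac{-5 + \sqrt{1 - 3}}{-998} = \left(-2114\right) \frac{1}{727} + \left(-5 + \sqrt{-2}\right) \left(- \frac{1}{998}\right) = - \frac{2114}{727} + \left(-5 + i \sqrt{2}\right) \left(- \frac{1}{998}\right) = - \frac{2114}{727} + \left(\frac{5}{998} - \frac{i \sqrt{2}}{998}\right) = - \frac{2106137}{725546} - \frac{i \sqrt{2}}{998}$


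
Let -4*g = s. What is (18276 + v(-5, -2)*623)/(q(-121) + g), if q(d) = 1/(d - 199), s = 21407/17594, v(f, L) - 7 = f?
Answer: -54955210880/865077 ≈ -63526.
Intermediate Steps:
v(f, L) = 7 + f
s = 21407/17594 (s = 21407*(1/17594) = 21407/17594 ≈ 1.2167)
q(d) = 1/(-199 + d)
g = -21407/70376 (g = -¼*21407/17594 = -21407/70376 ≈ -0.30418)
(18276 + v(-5, -2)*623)/(q(-121) + g) = (18276 + (7 - 5)*623)/(1/(-199 - 121) - 21407/70376) = (18276 + 2*623)/(1/(-320) - 21407/70376) = (18276 + 1246)/(-1/320 - 21407/70376) = 19522/(-865077/2815040) = 19522*(-2815040/865077) = -54955210880/865077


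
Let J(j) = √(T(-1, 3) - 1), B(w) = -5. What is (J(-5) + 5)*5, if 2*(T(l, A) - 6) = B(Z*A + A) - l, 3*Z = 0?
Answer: 25 + 5*√3 ≈ 33.660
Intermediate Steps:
Z = 0 (Z = (⅓)*0 = 0)
T(l, A) = 7/2 - l/2 (T(l, A) = 6 + (-5 - l)/2 = 6 + (-5/2 - l/2) = 7/2 - l/2)
J(j) = √3 (J(j) = √((7/2 - ½*(-1)) - 1) = √((7/2 + ½) - 1) = √(4 - 1) = √3)
(J(-5) + 5)*5 = (√3 + 5)*5 = (5 + √3)*5 = 25 + 5*√3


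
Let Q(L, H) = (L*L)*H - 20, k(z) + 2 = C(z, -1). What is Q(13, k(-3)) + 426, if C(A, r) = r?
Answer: -101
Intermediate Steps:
k(z) = -3 (k(z) = -2 - 1 = -3)
Q(L, H) = -20 + H*L² (Q(L, H) = L²*H - 20 = H*L² - 20 = -20 + H*L²)
Q(13, k(-3)) + 426 = (-20 - 3*13²) + 426 = (-20 - 3*169) + 426 = (-20 - 507) + 426 = -527 + 426 = -101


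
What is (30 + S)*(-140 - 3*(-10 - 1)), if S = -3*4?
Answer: -1926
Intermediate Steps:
S = -12
(30 + S)*(-140 - 3*(-10 - 1)) = (30 - 12)*(-140 - 3*(-10 - 1)) = 18*(-140 - 3*(-11)) = 18*(-140 + 33) = 18*(-107) = -1926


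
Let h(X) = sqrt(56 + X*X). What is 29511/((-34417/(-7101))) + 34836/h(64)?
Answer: 209557611/34417 + 2903*sqrt(1038)/173 ≈ 6629.4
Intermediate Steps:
h(X) = sqrt(56 + X**2)
29511/((-34417/(-7101))) + 34836/h(64) = 29511/((-34417/(-7101))) + 34836/(sqrt(56 + 64**2)) = 29511/((-34417*(-1/7101))) + 34836/(sqrt(56 + 4096)) = 29511/(34417/7101) + 34836/(sqrt(4152)) = 29511*(7101/34417) + 34836/((2*sqrt(1038))) = 209557611/34417 + 34836*(sqrt(1038)/2076) = 209557611/34417 + 2903*sqrt(1038)/173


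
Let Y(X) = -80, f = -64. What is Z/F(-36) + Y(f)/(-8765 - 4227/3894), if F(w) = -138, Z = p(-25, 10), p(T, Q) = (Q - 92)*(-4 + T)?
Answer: -4507242557/261702717 ≈ -17.223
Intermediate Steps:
p(T, Q) = (-92 + Q)*(-4 + T)
Z = 2378 (Z = 368 - 92*(-25) - 4*10 + 10*(-25) = 368 + 2300 - 40 - 250 = 2378)
Z/F(-36) + Y(f)/(-8765 - 4227/3894) = 2378/(-138) - 80/(-8765 - 4227/3894) = 2378*(-1/138) - 80/(-8765 - 4227/3894) = -1189/69 - 80/(-8765 - 1*1409/1298) = -1189/69 - 80/(-8765 - 1409/1298) = -1189/69 - 80/(-11378379/1298) = -1189/69 - 80*(-1298/11378379) = -1189/69 + 103840/11378379 = -4507242557/261702717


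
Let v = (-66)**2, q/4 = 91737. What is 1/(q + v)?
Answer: 1/371304 ≈ 2.6932e-6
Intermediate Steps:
q = 366948 (q = 4*91737 = 366948)
v = 4356
1/(q + v) = 1/(366948 + 4356) = 1/371304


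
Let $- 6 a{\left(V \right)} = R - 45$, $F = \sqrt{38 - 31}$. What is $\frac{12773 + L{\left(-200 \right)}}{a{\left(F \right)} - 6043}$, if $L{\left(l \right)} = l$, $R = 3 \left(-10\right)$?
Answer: $- \frac{25146}{12061} \approx -2.0849$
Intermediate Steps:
$R = -30$
$F = \sqrt{7} \approx 2.6458$
$a{\left(V \right)} = \frac{25}{2}$ ($a{\left(V \right)} = - \frac{-30 - 45}{6} = \left(- \frac{1}{6}\right) \left(-75\right) = \frac{25}{2}$)
$\frac{12773 + L{\left(-200 \right)}}{a{\left(F \right)} - 6043} = \frac{12773 - 200}{\frac{25}{2} - 6043} = \frac{12573}{- \frac{12061}{2}} = 12573 \left(- \frac{2}{12061}\right) = - \frac{25146}{12061}$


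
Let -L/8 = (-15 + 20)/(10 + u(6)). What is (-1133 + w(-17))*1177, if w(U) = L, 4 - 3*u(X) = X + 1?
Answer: -12048949/9 ≈ -1.3388e+6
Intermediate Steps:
u(X) = 1 - X/3 (u(X) = 4/3 - (X + 1)/3 = 4/3 - (1 + X)/3 = 4/3 + (-1/3 - X/3) = 1 - X/3)
L = -40/9 (L = -8*(-15 + 20)/(10 + (1 - 1/3*6)) = -40/(10 + (1 - 2)) = -40/(10 - 1) = -40/9 ≈ -4.4444)
w(U) = -40/9
(-1133 + w(-17))*1177 = (-1133 - 40/9)*1177 = -10237/9*1177 = -12048949/9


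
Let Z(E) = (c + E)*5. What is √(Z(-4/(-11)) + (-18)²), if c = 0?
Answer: 16*√154/11 ≈ 18.050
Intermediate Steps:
Z(E) = 5*E (Z(E) = (0 + E)*5 = E*5 = 5*E)
√(Z(-4/(-11)) + (-18)²) = √(5*(-4/(-11)) + (-18)²) = √(5*(-4*(-1/11)) + 324) = √(5*(4/11) + 324) = √(20/11 + 324) = √(3584/11) = 16*√154/11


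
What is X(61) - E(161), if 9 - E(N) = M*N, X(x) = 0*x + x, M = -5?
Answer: -753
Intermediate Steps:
X(x) = x (X(x) = 0 + x = x)
E(N) = 9 + 5*N (E(N) = 9 - (-5)*N = 9 + 5*N)
X(61) - E(161) = 61 - (9 + 5*161) = 61 - (9 + 805) = 61 - 1*814 = 61 - 814 = -753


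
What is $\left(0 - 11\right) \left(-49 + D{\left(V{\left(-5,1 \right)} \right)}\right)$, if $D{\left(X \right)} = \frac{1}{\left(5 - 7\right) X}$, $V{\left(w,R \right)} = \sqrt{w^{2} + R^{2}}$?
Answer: $539 + \frac{11 \sqrt{26}}{52} \approx 540.08$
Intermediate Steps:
$V{\left(w,R \right)} = \sqrt{R^{2} + w^{2}}$
$D{\left(X \right)} = - \frac{1}{2 X}$ ($D{\left(X \right)} = \frac{1}{\left(-2\right) X} = - \frac{1}{2 X}$)
$\left(0 - 11\right) \left(-49 + D{\left(V{\left(-5,1 \right)} \right)}\right) = \left(0 - 11\right) \left(-49 - \frac{1}{2 \sqrt{1^{2} + \left(-5\right)^{2}}}\right) = \left(0 - 11\right) \left(-49 - \frac{1}{2 \sqrt{1 + 25}}\right) = - 11 \left(-49 - \frac{1}{2 \sqrt{26}}\right) = - 11 \left(-49 - \frac{\frac{1}{26} \sqrt{26}}{2}\right) = - 11 \left(-49 - \frac{\sqrt{26}}{52}\right) = 539 + \frac{11 \sqrt{26}}{52}$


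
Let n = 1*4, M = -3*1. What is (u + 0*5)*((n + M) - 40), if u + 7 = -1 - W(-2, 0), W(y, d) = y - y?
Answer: 312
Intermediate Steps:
W(y, d) = 0
u = -8 (u = -7 + (-1 - 1*0) = -7 + (-1 + 0) = -7 - 1 = -8)
M = -3
n = 4
(u + 0*5)*((n + M) - 40) = (-8 + 0*5)*((4 - 3) - 40) = (-8 + 0)*(1 - 40) = -8*(-39) = 312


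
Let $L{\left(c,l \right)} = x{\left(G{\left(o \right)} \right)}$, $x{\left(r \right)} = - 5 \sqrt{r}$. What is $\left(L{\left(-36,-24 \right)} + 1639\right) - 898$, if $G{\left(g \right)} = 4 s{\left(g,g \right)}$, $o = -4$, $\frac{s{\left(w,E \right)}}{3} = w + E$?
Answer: $741 - 20 i \sqrt{6} \approx 741.0 - 48.99 i$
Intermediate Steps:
$s{\left(w,E \right)} = 3 E + 3 w$ ($s{\left(w,E \right)} = 3 \left(w + E\right) = 3 \left(E + w\right) = 3 E + 3 w$)
$G{\left(g \right)} = 24 g$ ($G{\left(g \right)} = 4 \left(3 g + 3 g\right) = 4 \cdot 6 g = 24 g$)
$L{\left(c,l \right)} = - 20 i \sqrt{6}$ ($L{\left(c,l \right)} = - 5 \sqrt{24 \left(-4\right)} = - 5 \sqrt{-96} = - 5 \cdot 4 i \sqrt{6} = - 20 i \sqrt{6}$)
$\left(L{\left(-36,-24 \right)} + 1639\right) - 898 = \left(- 20 i \sqrt{6} + 1639\right) - 898 = \left(1639 - 20 i \sqrt{6}\right) - 898 = 741 - 20 i \sqrt{6}$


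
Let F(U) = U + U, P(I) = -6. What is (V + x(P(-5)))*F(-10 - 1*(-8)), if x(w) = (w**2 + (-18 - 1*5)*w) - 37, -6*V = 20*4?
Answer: -1484/3 ≈ -494.67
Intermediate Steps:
V = -40/3 (V = -10*4/3 = -1/6*80 = -40/3 ≈ -13.333)
F(U) = 2*U
x(w) = -37 + w**2 - 23*w (x(w) = (w**2 + (-18 - 5)*w) - 37 = (w**2 - 23*w) - 37 = -37 + w**2 - 23*w)
(V + x(P(-5)))*F(-10 - 1*(-8)) = (-40/3 + (-37 + (-6)**2 - 23*(-6)))*(2*(-10 - 1*(-8))) = (-40/3 + (-37 + 36 + 138))*(2*(-10 + 8)) = (-40/3 + 137)*(2*(-2)) = (371/3)*(-4) = -1484/3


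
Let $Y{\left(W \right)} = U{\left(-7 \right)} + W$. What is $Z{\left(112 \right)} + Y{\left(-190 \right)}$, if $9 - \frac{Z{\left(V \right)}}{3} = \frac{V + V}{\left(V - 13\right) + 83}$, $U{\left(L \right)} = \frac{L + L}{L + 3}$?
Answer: $- \frac{4243}{26} \approx -163.19$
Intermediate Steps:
$U{\left(L \right)} = \frac{2 L}{3 + L}$
$Y{\left(W \right)} = \frac{7}{2} + W$ ($Y{\left(W \right)} = 2 \left(-7\right) \frac{1}{3 - 7} + W = 2 \left(-7\right) \frac{1}{-4} + W = 2 \left(-7\right) \left(- \frac{1}{4}\right) + W = \frac{7}{2} + W$)
$Z{\left(V \right)} = 27 - \frac{6 V}{70 + V}$ ($Z{\left(V \right)} = 27 - 3 \frac{V + V}{\left(V - 13\right) + 83} = 27 - 3 \frac{2 V}{\left(V - 13\right) + 83} = 27 - 3 \frac{2 V}{\left(-13 + V\right) + 83} = 27 - 3 \frac{2 V}{70 + V} = 27 - \frac{6 V}{70 + V}$)
$Z{\left(112 \right)} + Y{\left(-190 \right)} = \frac{21 \left(90 + 112\right)}{70 + 112} + \left(\frac{7}{2} - 190\right) = 21 \cdot \frac{1}{182} \cdot 202 - \frac{373}{2} = \frac{303}{13} - \frac{373}{2} = - \frac{4243}{26}$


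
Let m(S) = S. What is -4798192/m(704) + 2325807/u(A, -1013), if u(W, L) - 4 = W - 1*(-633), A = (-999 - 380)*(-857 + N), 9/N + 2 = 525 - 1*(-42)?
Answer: -200286545658623/29394912316 ≈ -6813.6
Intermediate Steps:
N = 9/565 (N = 9/(-2 + (525 - 1*(-42))) = 9/(-2 + (525 + 42)) = 9/(-2 + 567) = 9/565 ≈ 0.015929)
A = 667706284/565 (A = (-999 - 380)*(-857 + 9/565) = -1379*(-484196/565) = 667706284/565 ≈ 1.1818e+6)
u(W, L) = 637 + W (u(W, L) = 4 + (W - 1*(-633)) = 4 + (W + 633) = 4 + (633 + W) = 637 + W)
-4798192/m(704) + 2325807/u(A, -1013) = -4798192/704 + 2325807/(637 + 667706284/565) = -4798192*1/704 + 2325807/(668066189/565) = -299887/44 + 2325807*(565/668066189) = -299887/44 + 1314080955/668066189 = -200286545658623/29394912316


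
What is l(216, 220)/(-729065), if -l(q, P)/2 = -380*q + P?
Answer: -32744/145813 ≈ -0.22456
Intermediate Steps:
l(q, P) = -2*P + 760*q (l(q, P) = -2*(-380*q + P) = -2*(P - 380*q) = -2*P + 760*q)
l(216, 220)/(-729065) = (-2*220 + 760*216)/(-729065) = (-440 + 164160)*(-1/729065) = 163720*(-1/729065) = -32744/145813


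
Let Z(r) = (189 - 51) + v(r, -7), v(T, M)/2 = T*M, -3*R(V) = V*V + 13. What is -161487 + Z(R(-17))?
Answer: -479819/3 ≈ -1.5994e+5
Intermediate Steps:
R(V) = -13/3 - V**2/3 (R(V) = -(V*V + 13)/3 = -(V**2 + 13)/3 = -(13 + V**2)/3 = -13/3 - V**2/3)
v(T, M) = 2*M*T (v(T, M) = 2*(T*M) = 2*(M*T) = 2*M*T)
Z(r) = 138 - 14*r (Z(r) = (189 - 51) + 2*(-7)*r = 138 - 14*r)
-161487 + Z(R(-17)) = -161487 + (138 - 14*(-13/3 - 1/3*(-17)**2)) = -161487 + (138 - 14*(-13/3 - 1/3*289)) = -161487 + (138 - 14*(-13/3 - 289/3)) = -161487 + (138 - 14*(-302/3)) = -161487 + (138 + 4228/3) = -161487 + 4642/3 = -479819/3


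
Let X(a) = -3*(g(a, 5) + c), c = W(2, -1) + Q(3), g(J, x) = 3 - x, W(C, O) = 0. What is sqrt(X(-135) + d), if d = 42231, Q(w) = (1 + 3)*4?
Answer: 7*sqrt(861) ≈ 205.40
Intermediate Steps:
Q(w) = 16 (Q(w) = 4*4 = 16)
c = 16 (c = 0 + 16 = 16)
X(a) = -42 (X(a) = -3*((3 - 1*5) + 16) = -3*((3 - 5) + 16) = -3*(-2 + 16) = -3*14 = -42)
sqrt(X(-135) + d) = sqrt(-42 + 42231) = sqrt(42189) = 7*sqrt(861)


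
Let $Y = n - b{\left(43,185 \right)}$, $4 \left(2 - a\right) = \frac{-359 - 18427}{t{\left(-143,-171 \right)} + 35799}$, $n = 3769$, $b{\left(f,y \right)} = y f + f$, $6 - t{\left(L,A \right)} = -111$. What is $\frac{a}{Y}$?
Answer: $- \frac{51019}{101259176} \approx -0.00050385$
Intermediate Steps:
$t{\left(L,A \right)} = 117$ ($t{\left(L,A \right)} = 6 - -111 = 6 + 111 = 117$)
$b{\left(f,y \right)} = f + f y$ ($b{\left(f,y \right)} = f y + f = f + f y$)
$a = \frac{51019}{23944}$ ($a = 2 - \frac{\left(-359 - 18427\right) \frac{1}{117 + 35799}}{4} = 2 - \frac{\left(-18786\right) \frac{1}{35916}}{4} = 2 - - \frac{3131}{23944} = 2 + \frac{3131}{23944} = \frac{51019}{23944} \approx 2.1308$)
$Y = -4229$ ($Y = 3769 - 43 \left(1 + 185\right) = 3769 - 43 \cdot 186 = 3769 - 7998 = -4229$)
$\frac{a}{Y} = \frac{51019}{23944 \left(-4229\right)} = \frac{51019}{23944} \left(- \frac{1}{4229}\right) = - \frac{51019}{101259176}$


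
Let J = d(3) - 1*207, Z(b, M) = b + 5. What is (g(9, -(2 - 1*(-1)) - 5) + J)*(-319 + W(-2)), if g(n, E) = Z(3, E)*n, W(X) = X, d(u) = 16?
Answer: 38199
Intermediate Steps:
Z(b, M) = 5 + b
g(n, E) = 8*n (g(n, E) = (5 + 3)*n = 8*n)
J = -191 (J = 16 - 1*207 = 16 - 207 = -191)
(g(9, -(2 - 1*(-1)) - 5) + J)*(-319 + W(-2)) = (8*9 - 191)*(-319 - 2) = (72 - 191)*(-321) = -119*(-321) = 38199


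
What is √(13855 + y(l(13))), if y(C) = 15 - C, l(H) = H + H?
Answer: 2*√3461 ≈ 117.66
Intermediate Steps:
l(H) = 2*H
√(13855 + y(l(13))) = √(13855 + (15 - 2*13)) = √(13855 + (15 - 1*26)) = √(13855 + (15 - 26)) = √(13855 - 11) = √13844 = 2*√3461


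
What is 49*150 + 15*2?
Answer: 7380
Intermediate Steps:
49*150 + 15*2 = 7350 + 30 = 7380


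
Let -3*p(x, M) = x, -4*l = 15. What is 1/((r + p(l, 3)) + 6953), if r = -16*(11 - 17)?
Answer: 4/28201 ≈ 0.00014184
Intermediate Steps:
l = -15/4 (l = -1/4*15 = -15/4 ≈ -3.7500)
p(x, M) = -x/3
r = 96 (r = -16*(-6) = 96)
1/((r + p(l, 3)) + 6953) = 1/((96 - 1/3*(-15/4)) + 6953) = 1/((96 + 5/4) + 6953) = 1/(389/4 + 6953) = 1/(28201/4) = 4/28201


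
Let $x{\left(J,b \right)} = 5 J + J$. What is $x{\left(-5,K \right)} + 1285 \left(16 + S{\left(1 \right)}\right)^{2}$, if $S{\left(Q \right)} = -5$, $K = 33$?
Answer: $155455$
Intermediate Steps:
$x{\left(J,b \right)} = 6 J$
$x{\left(-5,K \right)} + 1285 \left(16 + S{\left(1 \right)}\right)^{2} = 6 \left(-5\right) + 1285 \left(16 - 5\right)^{2} = -30 + 1285 \cdot 11^{2} = -30 + 1285 \cdot 121 = -30 + 155485 = 155455$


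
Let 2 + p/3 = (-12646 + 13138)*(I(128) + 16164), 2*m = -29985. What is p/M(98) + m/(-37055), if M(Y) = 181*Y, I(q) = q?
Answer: 178265400639/131456318 ≈ 1356.1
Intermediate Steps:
m = -29985/2 (m = (½)*(-29985) = -29985/2 ≈ -14993.)
p = 24046986 (p = -6 + 3*((-12646 + 13138)*(128 + 16164)) = -6 + 3*(492*16292) = -6 + 3*8015664 = -6 + 24046992 = 24046986)
p/M(98) + m/(-37055) = 24046986/((181*98)) - 29985/2/(-37055) = 24046986/17738 - 29985/2*(-1/37055) = 24046986*(1/17738) + 5997/14822 = 12023493/8869 + 5997/14822 = 178265400639/131456318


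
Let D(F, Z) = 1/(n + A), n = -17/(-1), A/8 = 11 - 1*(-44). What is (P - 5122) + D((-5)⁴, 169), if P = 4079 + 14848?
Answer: 6308886/457 ≈ 13805.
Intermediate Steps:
A = 440 (A = 8*(11 - 1*(-44)) = 8*(11 + 44) = 8*55 = 440)
n = 17 (n = -17*(-1) = 17)
D(F, Z) = 1/457 (D(F, Z) = 1/(17 + 440) = 1/457)
P = 18927
(P - 5122) + D((-5)⁴, 169) = (18927 - 5122) + 1/457 = 13805 + 1/457 = 6308886/457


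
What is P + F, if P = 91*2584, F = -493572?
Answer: -258428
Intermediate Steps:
P = 235144
P + F = 235144 - 493572 = -258428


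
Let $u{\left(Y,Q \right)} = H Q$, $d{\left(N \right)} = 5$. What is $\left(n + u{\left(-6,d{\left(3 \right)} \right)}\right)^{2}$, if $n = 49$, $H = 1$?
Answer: $2916$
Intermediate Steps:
$u{\left(Y,Q \right)} = Q$ ($u{\left(Y,Q \right)} = 1 Q = Q$)
$\left(n + u{\left(-6,d{\left(3 \right)} \right)}\right)^{2} = \left(49 + 5\right)^{2} = 54^{2} = 2916$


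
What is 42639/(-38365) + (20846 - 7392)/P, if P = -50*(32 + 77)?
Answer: -74854526/20908925 ≈ -3.5800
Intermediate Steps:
P = -5450 (P = -50*109 = -5450)
42639/(-38365) + (20846 - 7392)/P = 42639/(-38365) + (20846 - 7392)/(-5450) = 42639*(-1/38365) + 13454*(-1/5450) = -42639/38365 - 6727/2725 = -74854526/20908925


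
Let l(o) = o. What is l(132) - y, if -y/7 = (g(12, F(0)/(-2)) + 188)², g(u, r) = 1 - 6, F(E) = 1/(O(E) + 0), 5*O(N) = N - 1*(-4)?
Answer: 234555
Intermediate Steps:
O(N) = ⅘ + N/5 (O(N) = (N - 1*(-4))/5 = (N + 4)/5 = (4 + N)/5 = ⅘ + N/5)
F(E) = 1/(⅘ + E/5) (F(E) = 1/((⅘ + E/5) + 0) = 1/(⅘ + E/5))
g(u, r) = -5
y = -234423 (y = -7*(-5 + 188)² = -7*183² = -7*33489 = -234423)
l(132) - y = 132 - 1*(-234423) = 132 + 234423 = 234555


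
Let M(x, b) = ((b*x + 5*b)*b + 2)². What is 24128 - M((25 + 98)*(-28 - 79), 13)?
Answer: -4943338558916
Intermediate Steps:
M(x, b) = (2 + b*(5*b + b*x))² (M(x, b) = ((5*b + b*x)*b + 2)² = (b*(5*b + b*x) + 2)² = (2 + b*(5*b + b*x))²)
24128 - M((25 + 98)*(-28 - 79), 13) = 24128 - (2 + 5*13² + ((25 + 98)*(-28 - 79))*13²)² = 24128 - (2 + 5*169 + (123*(-107))*169)² = 24128 - (2 + 845 - 13161*169)² = 24128 - (2 + 845 - 2224209)² = 24128 - 1*(-2223362)² = 24128 - 1*4943338583044 = 24128 - 4943338583044 = -4943338558916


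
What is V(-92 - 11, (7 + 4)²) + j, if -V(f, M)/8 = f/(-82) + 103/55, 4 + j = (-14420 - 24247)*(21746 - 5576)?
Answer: -1409928419914/2255 ≈ -6.2525e+8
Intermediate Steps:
j = -625245394 (j = -4 + (-14420 - 24247)*(21746 - 5576) = -4 - 38667*16170 = -4 - 625245390 = -625245394)
V(f, M) = -824/55 + 4*f/41 (V(f, M) = -8*(f/(-82) + 103/55) = -8*(f*(-1/82) + 103*(1/55)) = -8*(-f/82 + 103/55) = -8*(103/55 - f/82) = -824/55 + 4*f/41)
V(-92 - 11, (7 + 4)²) + j = (-824/55 + 4*(-92 - 11)/41) - 625245394 = (-824/55 + (4/41)*(-103)) - 625245394 = (-824/55 - 412/41) - 625245394 = -56444/2255 - 625245394 = -1409928419914/2255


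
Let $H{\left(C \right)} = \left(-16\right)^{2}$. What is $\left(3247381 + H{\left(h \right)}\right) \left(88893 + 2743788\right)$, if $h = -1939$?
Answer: $9199519624797$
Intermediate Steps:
$H{\left(C \right)} = 256$
$\left(3247381 + H{\left(h \right)}\right) \left(88893 + 2743788\right) = \left(3247381 + 256\right) \left(88893 + 2743788\right) = 3247637 \cdot 2832681 = 9199519624797$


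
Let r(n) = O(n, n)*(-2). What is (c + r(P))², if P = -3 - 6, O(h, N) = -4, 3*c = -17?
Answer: 49/9 ≈ 5.4444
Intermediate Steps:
c = -17/3 (c = (⅓)*(-17) = -17/3 ≈ -5.6667)
P = -9
r(n) = 8 (r(n) = -4*(-2) = 8)
(c + r(P))² = (-17/3 + 8)² = (7/3)² = 49/9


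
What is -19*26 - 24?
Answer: -518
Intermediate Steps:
-19*26 - 24 = -494 - 24 = -518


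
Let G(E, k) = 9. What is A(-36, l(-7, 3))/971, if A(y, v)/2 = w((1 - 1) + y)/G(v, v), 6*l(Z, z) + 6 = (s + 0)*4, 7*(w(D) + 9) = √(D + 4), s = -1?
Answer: -2/971 + 8*I*√2/61173 ≈ -0.0020597 + 0.00018495*I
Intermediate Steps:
w(D) = -9 + √(4 + D)/7 (w(D) = -9 + √(D + 4)/7 = -9 + √(4 + D)/7)
l(Z, z) = -5/3 (l(Z, z) = -1 + ((-1 + 0)*4)/6 = -1 + (-1*4)/6 = -1 + (⅙)*(-4) = -1 - ⅔ = -5/3)
A(y, v) = -2 + 2*√(4 + y)/63 (A(y, v) = 2*((-9 + √(4 + ((1 - 1) + y))/7)/9) = 2*((-9 + √(4 + (0 + y))/7)*(⅑)) = 2*((-9 + √(4 + y)/7)*(⅑)) = 2*(-1 + √(4 + y)/63) = -2 + 2*√(4 + y)/63)
A(-36, l(-7, 3))/971 = (-2 + 2*√(4 - 36)/63)/971 = (-2 + 2*√(-32)/63)*(1/971) = (-2 + 2*(4*I*√2)/63)*(1/971) = (-2 + 8*I*√2/63)*(1/971) = -2/971 + 8*I*√2/61173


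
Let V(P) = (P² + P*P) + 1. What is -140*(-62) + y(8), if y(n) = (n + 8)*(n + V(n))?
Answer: 10872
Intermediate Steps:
V(P) = 1 + 2*P² (V(P) = (P² + P²) + 1 = 2*P² + 1 = 1 + 2*P²)
y(n) = (8 + n)*(1 + n + 2*n²) (y(n) = (n + 8)*(n + (1 + 2*n²)) = (8 + n)*(1 + n + 2*n²))
-140*(-62) + y(8) = -140*(-62) + (8 + 2*8³ + 9*8 + 17*8²) = 8680 + (8 + 2*512 + 72 + 17*64) = 8680 + (8 + 1024 + 72 + 1088) = 8680 + 2192 = 10872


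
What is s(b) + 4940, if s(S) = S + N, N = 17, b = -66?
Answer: 4891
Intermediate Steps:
s(S) = 17 + S (s(S) = S + 17 = 17 + S)
s(b) + 4940 = (17 - 66) + 4940 = -49 + 4940 = 4891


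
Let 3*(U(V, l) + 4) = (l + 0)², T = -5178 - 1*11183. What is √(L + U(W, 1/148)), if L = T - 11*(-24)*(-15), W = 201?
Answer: I*√4006789197/444 ≈ 142.57*I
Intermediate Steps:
T = -16361 (T = -5178 - 11183 = -16361)
L = -20321 (L = -16361 - 11*(-24)*(-15) = -16361 - (-264)*(-15) = -16361 - 1*3960 = -16361 - 3960 = -20321)
U(V, l) = -4 + l²/3 (U(V, l) = -4 + (l + 0)²/3 = -4 + l²/3)
√(L + U(W, 1/148)) = √(-20321 + (-4 + (1/148)²/3)) = √(-20321 + (-4 + (⅓)*(1/21904))) = √(-20321 + (-4 + 1/65712)) = √(-20321 - 262847/65712) = √(-1335596399/65712) = I*√4006789197/444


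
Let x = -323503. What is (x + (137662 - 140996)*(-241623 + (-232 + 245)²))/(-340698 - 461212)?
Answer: -804684133/801910 ≈ -1003.5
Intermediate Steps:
(x + (137662 - 140996)*(-241623 + (-232 + 245)²))/(-340698 - 461212) = (-323503 + (137662 - 140996)*(-241623 + (-232 + 245)²))/(-340698 - 461212) = (-323503 - 3334*(-241623 + 13²))/(-801910) = (-323503 - 3334*(-241623 + 169))*(-1/801910) = (-323503 - 3334*(-241454))*(-1/801910) = (-323503 + 805007636)*(-1/801910) = 804684133*(-1/801910) = -804684133/801910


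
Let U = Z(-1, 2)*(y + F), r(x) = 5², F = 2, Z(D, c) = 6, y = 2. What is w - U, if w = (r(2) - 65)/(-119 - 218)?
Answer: -8048/337 ≈ -23.881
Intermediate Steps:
r(x) = 25
U = 24 (U = 6*(2 + 2) = 6*4 = 24)
w = 40/337 (w = (25 - 65)/(-119 - 218) = -40/(-337) = -40*(-1/337) = 40/337 ≈ 0.11869)
w - U = 40/337 - 1*24 = 40/337 - 24 = -8048/337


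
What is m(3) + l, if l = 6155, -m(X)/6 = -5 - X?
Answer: 6203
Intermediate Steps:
m(X) = 30 + 6*X (m(X) = -6*(-5 - X) = 30 + 6*X)
m(3) + l = (30 + 6*3) + 6155 = (30 + 18) + 6155 = 48 + 6155 = 6203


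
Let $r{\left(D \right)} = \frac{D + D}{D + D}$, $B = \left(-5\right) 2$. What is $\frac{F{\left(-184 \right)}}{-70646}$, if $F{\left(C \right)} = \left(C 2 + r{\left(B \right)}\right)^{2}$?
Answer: $- \frac{134689}{70646} \approx -1.9065$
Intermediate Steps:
$B = -10$
$r{\left(D \right)} = 1$ ($r{\left(D \right)} = \frac{2 D}{2 D} = 2 D \frac{1}{2 D} = 1$)
$F{\left(C \right)} = \left(1 + 2 C\right)^{2}$ ($F{\left(C \right)} = \left(C 2 + 1\right)^{2} = \left(2 C + 1\right)^{2} = \left(1 + 2 C\right)^{2}$)
$\frac{F{\left(-184 \right)}}{-70646} = \frac{\left(1 + 2 \left(-184\right)\right)^{2}}{-70646} = \left(1 - 368\right)^{2} \left(- \frac{1}{70646}\right) = \left(-367\right)^{2} \left(- \frac{1}{70646}\right) = 134689 \left(- \frac{1}{70646}\right) = - \frac{134689}{70646}$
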